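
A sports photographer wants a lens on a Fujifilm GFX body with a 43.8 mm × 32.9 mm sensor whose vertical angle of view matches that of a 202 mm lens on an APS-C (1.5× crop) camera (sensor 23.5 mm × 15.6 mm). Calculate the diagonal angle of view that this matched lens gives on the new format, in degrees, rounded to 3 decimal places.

7.357°

Equal vertical AOV ⇒ f₂ = f₁ · 32.9/15.6 = 202 × 2.10897 ≈ 426.0128 mm.
Sensor diagonal = √(43.8² + 32.9²) = √3000.8500 ≈ 54.7800 mm.
Diagonal AOV on the new format = 2·arctan(54.7800 / (2 × 426.0128)) = 2·arctan(0.06429) ≈ 7.3574°.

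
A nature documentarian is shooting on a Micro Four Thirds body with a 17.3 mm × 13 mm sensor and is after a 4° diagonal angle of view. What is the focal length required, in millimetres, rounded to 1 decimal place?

309.8 mm

Sensor diagonal = √(17.3² + 13²) = √468.2900 ≈ 21.6400 mm.
From α = 2·arctan(d/2f) we get f = d / (2·tan(α/2)).
With d = 21.6400 mm and α/2 = 2°, tan(α/2) ≈ 0.03492, so f ≈ 21.6400 / 0.06984 ≈ 309.8444 mm.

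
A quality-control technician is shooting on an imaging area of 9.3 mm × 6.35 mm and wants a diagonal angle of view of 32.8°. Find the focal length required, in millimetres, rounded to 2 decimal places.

Sensor diagonal = √(9.3² + 6.35²) = √126.8125 ≈ 11.2611 mm.
From α = 2·arctan(d/2f) we get f = d / (2·tan(α/2)).
With d = 11.2611 mm and α/2 = 16.4°, tan(α/2) ≈ 0.29432, so f ≈ 11.2611 / 0.58863 ≈ 19.1310 mm.

19.13 mm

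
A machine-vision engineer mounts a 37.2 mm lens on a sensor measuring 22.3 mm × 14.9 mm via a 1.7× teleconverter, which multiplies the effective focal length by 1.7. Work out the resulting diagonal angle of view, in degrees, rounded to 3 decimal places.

23.944°

Effective focal length f = 37.2 × 1.7 = 63.24 mm.
Sensor diagonal = √(22.3² + 14.9²) = √719.3000 ≈ 26.8198 mm.
α = 2·arctan(26.820 / (2 × 63.24)) = 2·arctan(0.21205) ≈ 23.9442°.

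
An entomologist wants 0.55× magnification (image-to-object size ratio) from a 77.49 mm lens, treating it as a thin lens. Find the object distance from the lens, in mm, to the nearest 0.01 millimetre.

218.38 mm

With m = dᵢ/dₒ and 1/f = 1/dₒ + 1/dᵢ, substituting dᵢ = m·dₒ gives 1/f = (1 + 1/m)/dₒ, hence dₒ = f·(1 + 1/m).
dₒ = 77.49 × (1 + 1/0.55) = 77.49 × 2.81818 ≈ 218.381 mm.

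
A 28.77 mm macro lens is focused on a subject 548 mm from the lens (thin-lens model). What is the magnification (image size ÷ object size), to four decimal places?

Thin lens: 1/f = 1/dₒ + 1/dᵢ → 1/dᵢ = 1/28.77 − 1/548 = 0.0329336 mm⁻¹, so dᵢ ≈ 30.3641 mm.
Magnification m = dᵢ/dₒ = 30.3641/548 ≈ 0.05541.

0.0554×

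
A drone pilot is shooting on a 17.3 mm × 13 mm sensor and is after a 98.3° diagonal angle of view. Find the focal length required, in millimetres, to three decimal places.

9.356 mm

Sensor diagonal = √(17.3² + 13²) = √468.2900 ≈ 21.6400 mm.
From α = 2·arctan(d/2f) we get f = d / (2·tan(α/2)).
With d = 21.6400 mm and α/2 = 49.15°, tan(α/2) ≈ 1.15647, so f ≈ 21.6400 / 2.31294 ≈ 9.3561 mm.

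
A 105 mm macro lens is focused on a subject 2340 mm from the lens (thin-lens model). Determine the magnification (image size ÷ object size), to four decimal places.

Thin lens: 1/f = 1/dₒ + 1/dᵢ → 1/dᵢ = 1/105 − 1/2340 = 0.0090965 mm⁻¹, so dᵢ ≈ 109.9329 mm.
Magnification m = dᵢ/dₒ = 109.9329/2340 ≈ 0.04698.

0.0470×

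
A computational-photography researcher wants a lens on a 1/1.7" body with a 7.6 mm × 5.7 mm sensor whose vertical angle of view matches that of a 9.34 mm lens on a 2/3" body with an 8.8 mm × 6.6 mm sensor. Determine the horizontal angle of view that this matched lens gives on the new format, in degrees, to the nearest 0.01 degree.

50.45°

Equal vertical AOV ⇒ f₂ = f₁ · 5.7/6.6 = 9.34 × 0.86364 ≈ 8.0664 mm.
Horizontal AOV on the new format = 2·arctan(7.6 / (2 × 8.0664)) = 2·arctan(0.47109) ≈ 50.4495°.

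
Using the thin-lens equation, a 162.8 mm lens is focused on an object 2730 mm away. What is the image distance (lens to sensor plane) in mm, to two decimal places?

1/dᵢ = 1/f − 1/dₒ = 1/162.8 − 1/2730 = 0.0057762 mm⁻¹.
dᵢ = 1/0.0057762 ≈ 173.1240 mm.

173.12 mm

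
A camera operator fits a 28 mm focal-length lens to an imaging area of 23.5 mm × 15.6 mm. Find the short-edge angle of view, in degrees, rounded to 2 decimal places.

Angle of view α = 2·arctan(h/2f) with h = 15.6 mm and f = 28 mm.
h/2f = 0.27857; arctan(0.27857) ≈ 15.5663°, so α ≈ 31.1326°.

31.13°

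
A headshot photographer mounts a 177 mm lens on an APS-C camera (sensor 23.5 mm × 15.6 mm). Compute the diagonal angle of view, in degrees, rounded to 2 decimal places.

Sensor diagonal = √(23.5² + 15.6²) = √795.6100 ≈ 28.2066 mm.
Angle of view α = 2·arctan(d/2f) with d = 28.2066 mm and f = 177 mm.
d/2f = 0.07968; arctan(0.07968) ≈ 4.5557°, so α ≈ 9.1114°.

9.11°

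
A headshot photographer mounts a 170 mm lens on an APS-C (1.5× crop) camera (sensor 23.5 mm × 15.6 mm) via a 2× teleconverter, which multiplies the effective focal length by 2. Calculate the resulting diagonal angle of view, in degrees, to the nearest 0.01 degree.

4.75°

Effective focal length f = 170 × 2 = 340 mm.
Sensor diagonal = √(23.5² + 15.6²) = √795.6100 ≈ 28.2066 mm.
α = 2·arctan(28.207 / (2 × 340)) = 2·arctan(0.04148) ≈ 4.7506°.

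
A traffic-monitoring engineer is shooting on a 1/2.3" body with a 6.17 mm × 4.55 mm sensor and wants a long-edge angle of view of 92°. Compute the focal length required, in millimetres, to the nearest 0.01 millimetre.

2.98 mm

From α = 2·arctan(w/2f) we get f = w / (2·tan(α/2)).
With w = 6.17 mm and α/2 = 46°, tan(α/2) ≈ 1.03553, so f ≈ 6.17 / 2.07106 ≈ 2.9791 mm.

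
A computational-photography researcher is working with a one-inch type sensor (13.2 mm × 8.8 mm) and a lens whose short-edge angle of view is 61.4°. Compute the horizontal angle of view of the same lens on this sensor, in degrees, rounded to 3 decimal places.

83.379°

From the short-edge AOV: f = 8.8 / (2·tan(30.7°)) = 8.8 / 1.18751 ≈ 7.4104 mm.
Horizontal AOV = 2·arctan(13.2 / (2 × 7.4104)) = 2·arctan(0.89063) ≈ 83.3787°.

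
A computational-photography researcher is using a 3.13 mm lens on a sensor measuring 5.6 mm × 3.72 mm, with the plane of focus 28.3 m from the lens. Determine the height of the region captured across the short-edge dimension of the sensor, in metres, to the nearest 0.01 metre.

33.63 m

dₒ: 28.3 m = 28300 mm.
Similar triangles through the lens centre give W/dₒ = h/dᵢ; with 1/f = 1/dₒ + 1/dᵢ this gives W = h·(dₒ − f)/f.
W = 3.72 mm × (28300 − 3.13) / 3.13 = 3.72 × 9040.5335 ≈ 33630.785 mm = 33.6308 m.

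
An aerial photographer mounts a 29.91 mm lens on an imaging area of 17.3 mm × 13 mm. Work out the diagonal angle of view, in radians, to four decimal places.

Sensor diagonal = √(17.3² + 13²) = √468.2900 ≈ 21.6400 mm.
Angle of view α = 2·arctan(d/2f) with d = 21.6400 mm and f = 29.91 mm.
d/2f = 0.36175; arctan(0.36175) ≈ 0.3471 rad, so α ≈ 0.6942 rad.

0.6942 rad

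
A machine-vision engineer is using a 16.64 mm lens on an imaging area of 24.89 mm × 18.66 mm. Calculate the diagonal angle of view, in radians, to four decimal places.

Sensor diagonal = √(24.89² + 18.66²) = √967.7077 ≈ 31.1080 mm.
Angle of view α = 2·arctan(d/2f) with d = 31.1080 mm and f = 16.64 mm.
d/2f = 0.93474; arctan(0.93474) ≈ 0.7517 rad, so α ≈ 1.5034 rad.

1.5034 rad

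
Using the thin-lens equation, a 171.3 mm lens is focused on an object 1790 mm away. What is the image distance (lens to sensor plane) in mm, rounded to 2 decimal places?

1/dᵢ = 1/f − 1/dₒ = 1/171.3 − 1/1790 = 0.0052791 mm⁻¹.
dᵢ = 1/0.0052791 ≈ 189.4279 mm.

189.43 mm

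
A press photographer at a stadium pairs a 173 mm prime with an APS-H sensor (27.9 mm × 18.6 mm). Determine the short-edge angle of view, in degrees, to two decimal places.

Angle of view α = 2·arctan(h/2f) with h = 18.6 mm and f = 173 mm.
h/2f = 0.05376; arctan(0.05376) ≈ 3.0771°, so α ≈ 6.1542°.

6.15°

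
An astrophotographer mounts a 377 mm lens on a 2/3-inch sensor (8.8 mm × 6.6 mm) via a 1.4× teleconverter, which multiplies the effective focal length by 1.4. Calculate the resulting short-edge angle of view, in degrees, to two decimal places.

Effective focal length f = 377 × 1.4 = 527.8 mm.
α = 2·arctan(6.6 / (2 × 527.8)) = 2·arctan(0.00625) ≈ 0.7165°.

0.72°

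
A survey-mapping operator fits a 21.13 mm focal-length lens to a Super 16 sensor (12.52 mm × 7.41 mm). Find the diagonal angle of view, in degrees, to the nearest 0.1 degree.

38.0°

Sensor diagonal = √(12.52² + 7.41²) = √211.6585 ≈ 14.5485 mm.
Angle of view α = 2·arctan(d/2f) with d = 14.5485 mm and f = 21.13 mm.
d/2f = 0.34426; arctan(0.34426) ≈ 18.9966°, so α ≈ 37.9932°.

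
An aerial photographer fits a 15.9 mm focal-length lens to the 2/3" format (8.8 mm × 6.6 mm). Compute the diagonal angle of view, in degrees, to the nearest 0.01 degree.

Sensor diagonal = √(8.8² + 6.6²) = √121.0000 ≈ 11.0000 mm.
Angle of view α = 2·arctan(d/2f) with d = 11.0000 mm and f = 15.9 mm.
d/2f = 0.34591; arctan(0.34591) ≈ 19.0811°, so α ≈ 38.1622°.

38.16°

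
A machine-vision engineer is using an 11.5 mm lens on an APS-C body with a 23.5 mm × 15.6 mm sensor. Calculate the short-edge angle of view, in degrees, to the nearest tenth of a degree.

68.3°

Angle of view α = 2·arctan(h/2f) with h = 15.6 mm and f = 11.5 mm.
h/2f = 0.67826; arctan(0.67826) ≈ 34.1475°, so α ≈ 68.2950°.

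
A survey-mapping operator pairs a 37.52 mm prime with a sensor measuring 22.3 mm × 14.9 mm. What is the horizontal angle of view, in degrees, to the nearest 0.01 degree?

Angle of view α = 2·arctan(w/2f) with w = 22.3 mm and f = 37.52 mm.
w/2f = 0.29717; arctan(0.29717) ≈ 16.5506°, so α ≈ 33.1012°.

33.10°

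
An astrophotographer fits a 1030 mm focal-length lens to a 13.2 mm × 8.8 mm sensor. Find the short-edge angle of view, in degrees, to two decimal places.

Angle of view α = 2·arctan(h/2f) with h = 8.8 mm and f = 1030 mm.
h/2f = 0.00427; arctan(0.00427) ≈ 0.2448°, so α ≈ 0.4895°.

0.49°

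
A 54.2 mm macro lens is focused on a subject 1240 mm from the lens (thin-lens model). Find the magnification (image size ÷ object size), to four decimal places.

Thin lens: 1/f = 1/dₒ + 1/dᵢ → 1/dᵢ = 1/54.2 − 1/1240 = 0.0176437 mm⁻¹, so dᵢ ≈ 56.6773 mm.
Magnification m = dᵢ/dₒ = 56.6773/1240 ≈ 0.04571.

0.0457×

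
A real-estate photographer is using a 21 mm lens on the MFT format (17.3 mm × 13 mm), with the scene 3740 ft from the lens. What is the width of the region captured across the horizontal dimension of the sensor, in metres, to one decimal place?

dₒ: 3740 ft × 304.8 mm/ft = 1139951.96 mm.
Similar triangles through the lens centre give W/dₒ = w/dᵢ; with 1/f = 1/dₒ + 1/dᵢ this gives W = w·(dₒ − f)/f.
W = 17.3 mm × (1.13995e+06 − 21) / 21 = 17.3 × 54282.4268 ≈ 939085.984 mm = 939.086 m.

939.1 m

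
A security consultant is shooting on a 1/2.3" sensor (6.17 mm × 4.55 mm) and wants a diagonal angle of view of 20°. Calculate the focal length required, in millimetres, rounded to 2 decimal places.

Sensor diagonal = √(6.17² + 4.55²) = √58.7714 ≈ 7.6663 mm.
From α = 2·arctan(d/2f) we get f = d / (2·tan(α/2)).
With d = 7.6663 mm and α/2 = 10°, tan(α/2) ≈ 0.17633, so f ≈ 7.6663 / 0.35265 ≈ 21.7387 mm.

21.74 mm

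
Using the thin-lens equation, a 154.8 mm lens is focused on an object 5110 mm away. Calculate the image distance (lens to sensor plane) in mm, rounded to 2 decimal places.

1/dᵢ = 1/f − 1/dₒ = 1/154.8 − 1/5110 = 0.0062643 mm⁻¹.
dᵢ = 1/0.0062643 ≈ 159.6359 mm.

159.64 mm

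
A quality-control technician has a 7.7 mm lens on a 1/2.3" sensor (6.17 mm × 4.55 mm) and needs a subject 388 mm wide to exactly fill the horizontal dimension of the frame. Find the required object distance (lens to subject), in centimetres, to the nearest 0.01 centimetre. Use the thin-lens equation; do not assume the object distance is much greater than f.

49.19 cm

Magnification m = w/W = dᵢ/dₒ; combined with 1/f = 1/dₒ + 1/dᵢ this gives dₒ = f·(1 + W/w).
dₒ = 7.7 mm × (1 + 388/6.17) = 7.7 × 63.8849 ≈ 491.914 mm = 49.1914 cm.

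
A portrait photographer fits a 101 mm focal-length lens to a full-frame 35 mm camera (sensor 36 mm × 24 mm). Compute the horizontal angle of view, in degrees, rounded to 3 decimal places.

20.210°

Angle of view α = 2·arctan(w/2f) with w = 36 mm and f = 101 mm.
w/2f = 0.17822; arctan(0.17822) ≈ 10.1050°, so α ≈ 20.2101°.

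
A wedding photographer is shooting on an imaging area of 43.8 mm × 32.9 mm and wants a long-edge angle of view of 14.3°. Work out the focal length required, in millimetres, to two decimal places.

174.58 mm

From α = 2·arctan(w/2f) we get f = w / (2·tan(α/2)).
With w = 43.8 mm and α/2 = 7.15°, tan(α/2) ≈ 0.12544, so f ≈ 43.8 / 0.25089 ≈ 174.5814 mm.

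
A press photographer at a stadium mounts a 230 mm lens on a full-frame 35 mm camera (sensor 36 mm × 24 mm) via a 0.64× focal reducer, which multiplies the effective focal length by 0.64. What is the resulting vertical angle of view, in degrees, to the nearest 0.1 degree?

Effective focal length f = 230 × 0.64 = 147.2 mm.
α = 2·arctan(24 / (2 × 147.2)) = 2·arctan(0.08152) ≈ 9.3211°.

9.3°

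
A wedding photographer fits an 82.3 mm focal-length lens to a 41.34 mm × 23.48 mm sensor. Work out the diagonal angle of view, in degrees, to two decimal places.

32.22°

Sensor diagonal = √(41.34² + 23.48²) = √2260.3060 ≈ 47.5427 mm.
Angle of view α = 2·arctan(d/2f) with d = 47.5427 mm and f = 82.3 mm.
d/2f = 0.28884; arctan(0.28884) ≈ 16.1107°, so α ≈ 32.2214°.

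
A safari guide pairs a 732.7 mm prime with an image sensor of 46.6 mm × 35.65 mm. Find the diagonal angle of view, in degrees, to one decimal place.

4.6°

Sensor diagonal = √(46.6² + 35.65²) = √3442.4825 ≈ 58.6727 mm.
Angle of view α = 2·arctan(d/2f) with d = 58.6727 mm and f = 732.7 mm.
d/2f = 0.04004; arctan(0.04004) ≈ 2.2928°, so α ≈ 4.5856°.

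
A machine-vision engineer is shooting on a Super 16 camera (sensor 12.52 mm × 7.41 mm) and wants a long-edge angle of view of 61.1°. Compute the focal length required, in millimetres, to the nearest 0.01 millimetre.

10.61 mm

From α = 2·arctan(w/2f) we get f = w / (2·tan(α/2)).
With w = 12.52 mm and α/2 = 30.55°, tan(α/2) ≈ 0.59022, so f ≈ 12.52 / 1.18044 ≈ 10.6062 mm.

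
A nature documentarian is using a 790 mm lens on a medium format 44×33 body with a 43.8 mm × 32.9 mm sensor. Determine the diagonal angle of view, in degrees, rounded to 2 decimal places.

Sensor diagonal = √(43.8² + 32.9²) = √3000.8500 ≈ 54.7800 mm.
Angle of view α = 2·arctan(d/2f) with d = 54.7800 mm and f = 790 mm.
d/2f = 0.03467; arctan(0.03467) ≈ 1.9857°, so α ≈ 3.9714°.

3.97°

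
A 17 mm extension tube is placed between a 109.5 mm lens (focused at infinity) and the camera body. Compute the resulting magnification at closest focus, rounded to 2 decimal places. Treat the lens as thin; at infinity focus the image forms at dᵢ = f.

0.16×

The tube moves the image plane from f to f + e, so dᵢ = 109.5 + 17 = 126.5 mm. Focus is achieved when 1/f = 1/dₒ + 1/dᵢ, giving dₒ = 1/(1/f − 1/(f+e)).
Magnification m = dᵢ/dₒ = (f+e)·(1/f − 1/(f+e)) = e/f = 17/109.5 ≈ 0.1553.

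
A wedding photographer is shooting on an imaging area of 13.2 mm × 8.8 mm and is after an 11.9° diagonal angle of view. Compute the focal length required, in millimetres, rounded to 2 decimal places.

Sensor diagonal = √(13.2² + 8.8²) = √251.6800 ≈ 15.8644 mm.
From α = 2·arctan(d/2f) we get f = d / (2·tan(α/2)).
With d = 15.8644 mm and α/2 = 5.95°, tan(α/2) ≈ 0.10422, so f ≈ 15.8644 / 0.20844 ≈ 76.1088 mm.

76.11 mm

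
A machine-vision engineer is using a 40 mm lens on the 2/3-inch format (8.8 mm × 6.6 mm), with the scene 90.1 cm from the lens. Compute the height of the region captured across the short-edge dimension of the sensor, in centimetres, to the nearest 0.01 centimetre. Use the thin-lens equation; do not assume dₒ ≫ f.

dₒ: 90.1 cm = 901 mm.
Similar triangles through the lens centre give W/dₒ = h/dᵢ; with 1/f = 1/dₒ + 1/dᵢ this gives W = h·(dₒ − f)/f.
W = 6.6 mm × (901 − 40) / 40 = 6.6 × 21.5250 ≈ 142.065 mm = 14.2065 cm.

14.21 cm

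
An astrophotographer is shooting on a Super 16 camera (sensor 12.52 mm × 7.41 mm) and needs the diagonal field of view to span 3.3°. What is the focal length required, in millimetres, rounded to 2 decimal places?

252.53 mm

Sensor diagonal = √(12.52² + 7.41²) = √211.6585 ≈ 14.5485 mm.
From α = 2·arctan(d/2f) we get f = d / (2·tan(α/2)).
With d = 14.5485 mm and α/2 = 1.65°, tan(α/2) ≈ 0.02881, so f ≈ 14.5485 / 0.05761 ≈ 252.5262 mm.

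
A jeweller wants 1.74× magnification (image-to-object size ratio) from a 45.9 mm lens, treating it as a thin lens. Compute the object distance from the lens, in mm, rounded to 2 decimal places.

With m = dᵢ/dₒ and 1/f = 1/dₒ + 1/dᵢ, substituting dᵢ = m·dₒ gives 1/f = (1 + 1/m)/dₒ, hence dₒ = f·(1 + 1/m).
dₒ = 45.9 × (1 + 1/1.74) = 45.9 × 1.57471 ≈ 72.279 mm.

72.28 mm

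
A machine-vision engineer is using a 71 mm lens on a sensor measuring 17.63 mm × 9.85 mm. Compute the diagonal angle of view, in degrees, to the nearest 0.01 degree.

16.19°

Sensor diagonal = √(17.63² + 9.85²) = √407.8394 ≈ 20.1950 mm.
Angle of view α = 2·arctan(d/2f) with d = 20.1950 mm and f = 71 mm.
d/2f = 0.14222; arctan(0.14222) ≈ 8.0942°, so α ≈ 16.1885°.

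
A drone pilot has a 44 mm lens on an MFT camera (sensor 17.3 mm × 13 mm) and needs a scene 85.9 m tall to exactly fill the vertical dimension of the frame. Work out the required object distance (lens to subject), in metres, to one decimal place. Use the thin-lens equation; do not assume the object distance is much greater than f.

290.8 m

W: 85.9 m = 85900 mm.
Magnification m = h/W = dᵢ/dₒ; combined with 1/f = 1/dₒ + 1/dᵢ this gives dₒ = f·(1 + W/h).
dₒ = 44 mm × (1 + 85900/13) = 44 × 6608.6923 ≈ 290782.462 mm = 290.782 m.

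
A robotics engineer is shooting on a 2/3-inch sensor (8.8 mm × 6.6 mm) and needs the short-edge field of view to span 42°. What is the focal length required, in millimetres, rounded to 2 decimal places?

From α = 2·arctan(h/2f) we get f = h / (2·tan(α/2)).
With h = 6.6 mm and α/2 = 21°, tan(α/2) ≈ 0.38386, so f ≈ 6.6 / 0.76773 ≈ 8.5968 mm.

8.60 mm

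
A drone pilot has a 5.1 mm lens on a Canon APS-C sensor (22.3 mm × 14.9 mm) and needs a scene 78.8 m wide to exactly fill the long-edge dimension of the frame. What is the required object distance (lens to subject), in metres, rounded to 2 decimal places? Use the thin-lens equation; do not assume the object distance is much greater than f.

W: 78.8 m = 78800 mm.
Magnification m = w/W = dᵢ/dₒ; combined with 1/f = 1/dₒ + 1/dᵢ this gives dₒ = f·(1 + W/w).
dₒ = 5.1 mm × (1 + 78800/22.3) = 5.1 × 3534.6323 ≈ 18026.625 mm = 18.0266 m.

18.03 m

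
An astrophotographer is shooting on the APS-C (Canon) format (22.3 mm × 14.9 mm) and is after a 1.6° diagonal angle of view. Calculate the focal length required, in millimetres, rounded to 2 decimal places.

Sensor diagonal = √(22.3² + 14.9²) = √719.3000 ≈ 26.8198 mm.
From α = 2·arctan(d/2f) we get f = d / (2·tan(α/2)).
With d = 26.8198 mm and α/2 = 0.8°, tan(α/2) ≈ 0.01396, so f ≈ 26.8198 / 0.02793 ≈ 960.3498 mm.

960.35 mm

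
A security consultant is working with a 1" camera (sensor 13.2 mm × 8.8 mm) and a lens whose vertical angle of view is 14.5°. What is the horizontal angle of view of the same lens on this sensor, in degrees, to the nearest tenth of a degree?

From the vertical AOV: f = 8.8 / (2·tan(7.25°)) = 8.8 / 0.25443 ≈ 34.5868 mm.
Horizontal AOV = 2·arctan(13.2 / (2 × 34.5868)) = 2·arctan(0.19082) ≈ 21.6071°.

21.6°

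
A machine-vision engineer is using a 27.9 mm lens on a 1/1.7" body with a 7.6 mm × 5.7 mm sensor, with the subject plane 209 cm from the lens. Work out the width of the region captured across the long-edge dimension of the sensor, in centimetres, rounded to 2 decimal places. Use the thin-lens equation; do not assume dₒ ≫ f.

56.17 cm

dₒ: 209 cm = 2090 mm.
Similar triangles through the lens centre give W/dₒ = w/dᵢ; with 1/f = 1/dₒ + 1/dᵢ this gives W = w·(dₒ − f)/f.
W = 7.6 mm × (2090 − 27.9) / 27.9 = 7.6 × 73.9104 ≈ 561.719 mm = 56.1719 cm.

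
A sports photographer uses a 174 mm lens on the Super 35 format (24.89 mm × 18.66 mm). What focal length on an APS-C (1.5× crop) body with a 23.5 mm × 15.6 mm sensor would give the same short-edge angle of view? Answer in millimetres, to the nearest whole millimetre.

Equal angle of view means equal height/f ratio, so f₂ = f₁ · (height₂/height₁) = 174 × 15.6/18.66.
f₂ = 174 × 0.83601 ≈ 145.466 mm.

145 mm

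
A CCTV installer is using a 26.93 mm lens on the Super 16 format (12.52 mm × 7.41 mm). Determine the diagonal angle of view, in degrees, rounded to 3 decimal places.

30.232°

Sensor diagonal = √(12.52² + 7.41²) = √211.6585 ≈ 14.5485 mm.
Angle of view α = 2·arctan(d/2f) with d = 14.5485 mm and f = 26.93 mm.
d/2f = 0.27012; arctan(0.27012) ≈ 15.1158°, so α ≈ 30.2316°.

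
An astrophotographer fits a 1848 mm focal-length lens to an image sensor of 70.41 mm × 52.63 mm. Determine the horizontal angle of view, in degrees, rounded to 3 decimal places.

Angle of view α = 2·arctan(w/2f) with w = 70.41 mm and f = 1848 mm.
w/2f = 0.01905; arctan(0.01905) ≈ 1.0914°, so α ≈ 2.1827°.

2.183°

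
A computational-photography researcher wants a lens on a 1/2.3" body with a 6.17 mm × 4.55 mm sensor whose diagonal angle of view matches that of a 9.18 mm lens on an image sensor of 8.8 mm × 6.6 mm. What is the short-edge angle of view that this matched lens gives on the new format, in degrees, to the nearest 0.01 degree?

39.15°

Sensor diagonal = √(8.8² + 6.6²) = √121.0000 ≈ 11.0000 mm.
Sensor diagonal = √(6.17² + 4.55²) = √58.7714 ≈ 7.6663 mm.
Equal diagonal AOV ⇒ f₂ = f₁ · 7.6663/11.0000 = 9.18 × 0.69693 ≈ 6.3978 mm.
Short-edge AOV on the new format = 2·arctan(4.55 / (2 × 6.3978)) = 2·arctan(0.35559) ≈ 39.1497°.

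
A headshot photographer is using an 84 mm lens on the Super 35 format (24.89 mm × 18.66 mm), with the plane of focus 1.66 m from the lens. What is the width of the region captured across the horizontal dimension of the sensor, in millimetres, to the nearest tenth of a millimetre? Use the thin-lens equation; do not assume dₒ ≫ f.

dₒ: 1.66 m = 1660 mm.
Similar triangles through the lens centre give W/dₒ = w/dᵢ; with 1/f = 1/dₒ + 1/dᵢ this gives W = w·(dₒ − f)/f.
W = 24.89 mm × (1660 − 84) / 84 = 24.89 × 18.7619 ≈ 466.984 mm.

467.0 mm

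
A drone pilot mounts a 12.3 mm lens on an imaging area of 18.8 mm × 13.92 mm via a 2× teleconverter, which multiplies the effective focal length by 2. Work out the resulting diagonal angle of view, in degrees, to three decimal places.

Effective focal length f = 12.3 × 2 = 24.6 mm.
Sensor diagonal = √(18.8² + 13.92²) = √547.2064 ≈ 23.3924 mm.
α = 2·arctan(23.392 / (2 × 24.6)) = 2·arctan(0.47546) ≈ 50.8581°.

50.858°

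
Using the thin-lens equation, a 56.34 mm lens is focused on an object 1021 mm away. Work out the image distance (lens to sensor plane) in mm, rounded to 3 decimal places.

1/dᵢ = 1/f − 1/dₒ = 1/56.34 − 1/1021 = 0.0167699 mm⁻¹.
dᵢ = 1/0.0167699 ≈ 59.6305 mm.

59.630 mm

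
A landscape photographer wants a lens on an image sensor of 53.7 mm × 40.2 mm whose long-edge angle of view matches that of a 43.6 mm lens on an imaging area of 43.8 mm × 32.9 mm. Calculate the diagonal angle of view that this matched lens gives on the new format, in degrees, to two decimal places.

64.21°

Equal long-edge AOV ⇒ f₂ = f₁ · 53.7/43.8 = 43.6 × 1.22603 ≈ 53.4548 mm.
Sensor diagonal = √(53.7² + 40.2²) = √4499.7300 ≈ 67.0800 mm.
Diagonal AOV on the new format = 2·arctan(67.0800 / (2 × 53.4548)) = 2·arctan(0.62745) ≈ 64.2121°.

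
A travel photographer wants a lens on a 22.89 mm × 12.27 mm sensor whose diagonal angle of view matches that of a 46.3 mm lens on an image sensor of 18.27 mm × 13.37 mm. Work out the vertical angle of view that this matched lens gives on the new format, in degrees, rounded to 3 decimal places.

Sensor diagonal = √(18.27² + 13.37²) = √512.5498 ≈ 22.6396 mm.
Sensor diagonal = √(22.89² + 12.27²) = √674.5050 ≈ 25.9712 mm.
Equal diagonal AOV ⇒ f₂ = f₁ · 25.9712/22.6396 = 46.3 × 1.14716 ≈ 53.1136 mm.
Vertical AOV on the new format = 2·arctan(12.27 / (2 × 53.1136)) = 2·arctan(0.11551) ≈ 13.1778°.

13.178°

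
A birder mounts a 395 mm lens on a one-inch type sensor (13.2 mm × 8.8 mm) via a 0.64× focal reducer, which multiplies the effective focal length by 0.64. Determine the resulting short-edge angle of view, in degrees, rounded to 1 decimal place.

Effective focal length f = 395 × 0.64 = 252.8 mm.
α = 2·arctan(8.8 / (2 × 252.8)) = 2·arctan(0.01741) ≈ 1.9943°.

2.0°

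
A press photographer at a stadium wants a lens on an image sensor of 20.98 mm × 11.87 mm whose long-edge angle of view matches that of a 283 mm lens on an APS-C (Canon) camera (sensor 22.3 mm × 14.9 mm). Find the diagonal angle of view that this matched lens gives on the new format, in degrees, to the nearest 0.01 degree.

Equal long-edge AOV ⇒ f₂ = f₁ · 20.98/22.3 = 283 × 0.94081 ≈ 266.2484 mm.
Sensor diagonal = √(20.98² + 11.87²) = √581.0573 ≈ 24.1051 mm.
Diagonal AOV on the new format = 2·arctan(24.1051 / (2 × 266.2484)) = 2·arctan(0.04527) ≈ 5.1838°.

5.18°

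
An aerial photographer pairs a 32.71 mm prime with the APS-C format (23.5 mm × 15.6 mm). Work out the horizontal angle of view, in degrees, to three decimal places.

Angle of view α = 2·arctan(w/2f) with w = 23.5 mm and f = 32.71 mm.
w/2f = 0.35922; arctan(0.35922) ≈ 19.7592°, so α ≈ 39.5183°.

39.518°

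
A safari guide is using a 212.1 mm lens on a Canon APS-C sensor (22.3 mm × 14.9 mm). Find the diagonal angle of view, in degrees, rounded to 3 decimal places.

7.235°

Sensor diagonal = √(22.3² + 14.9²) = √719.3000 ≈ 26.8198 mm.
Angle of view α = 2·arctan(d/2f) with d = 26.8198 mm and f = 212.1 mm.
d/2f = 0.06322; arctan(0.06322) ≈ 3.6177°, so α ≈ 7.2353°.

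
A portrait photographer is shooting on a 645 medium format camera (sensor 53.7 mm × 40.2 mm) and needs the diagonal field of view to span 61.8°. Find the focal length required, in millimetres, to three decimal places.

56.041 mm

Sensor diagonal = √(53.7² + 40.2²) = √4499.7300 ≈ 67.0800 mm.
From α = 2·arctan(d/2f) we get f = d / (2·tan(α/2)).
With d = 67.0800 mm and α/2 = 30.9°, tan(α/2) ≈ 0.59849, so f ≈ 67.0800 / 1.19698 ≈ 56.0413 mm.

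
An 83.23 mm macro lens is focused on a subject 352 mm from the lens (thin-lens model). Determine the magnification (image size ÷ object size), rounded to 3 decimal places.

0.310×

Thin lens: 1/f = 1/dₒ + 1/dᵢ → 1/dᵢ = 1/83.23 − 1/352 = 0.0091740 mm⁻¹, so dᵢ ≈ 109.0038 mm.
Magnification m = dᵢ/dₒ = 109.0038/352 ≈ 0.30967.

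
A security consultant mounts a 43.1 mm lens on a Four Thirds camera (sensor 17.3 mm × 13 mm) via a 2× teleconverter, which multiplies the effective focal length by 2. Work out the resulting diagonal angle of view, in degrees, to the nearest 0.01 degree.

Effective focal length f = 43.1 × 2 = 86.2 mm.
Sensor diagonal = √(17.3² + 13²) = √468.2900 ≈ 21.6400 mm.
α = 2·arctan(21.640 / (2 × 86.2)) = 2·arctan(0.12552) ≈ 14.3089°.

14.31°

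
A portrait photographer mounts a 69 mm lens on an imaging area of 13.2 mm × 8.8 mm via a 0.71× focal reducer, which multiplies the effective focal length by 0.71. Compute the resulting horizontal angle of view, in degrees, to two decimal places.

Effective focal length f = 69 × 0.71 = 48.99 mm.
α = 2·arctan(13.2 / (2 × 48.99)) = 2·arctan(0.13472) ≈ 15.3455°.

15.35°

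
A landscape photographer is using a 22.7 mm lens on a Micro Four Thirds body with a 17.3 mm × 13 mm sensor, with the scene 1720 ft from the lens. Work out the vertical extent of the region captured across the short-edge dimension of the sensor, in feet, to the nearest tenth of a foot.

dₒ: 1720 ft × 304.8 mm/ft = 524255.98 mm.
Similar triangles through the lens centre give W/dₒ = h/dᵢ; with 1/f = 1/dₒ + 1/dᵢ this gives W = h·(dₒ − f)/f.
W = 13 mm × (524256 − 22.7) / 22.7 = 13 × 23093.9772 ≈ 300221.704 mm = 300221.704/304.8 ft = 984.979 ft.

985.0 ft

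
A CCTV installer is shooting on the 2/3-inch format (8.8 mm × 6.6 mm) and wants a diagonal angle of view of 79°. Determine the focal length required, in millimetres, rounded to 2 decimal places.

Sensor diagonal = √(8.8² + 6.6²) = √121.0000 ≈ 11.0000 mm.
From α = 2·arctan(d/2f) we get f = d / (2·tan(α/2)).
With d = 11.0000 mm and α/2 = 39.5°, tan(α/2) ≈ 0.82434, so f ≈ 11.0000 / 1.64867 ≈ 6.6720 mm.

6.67 mm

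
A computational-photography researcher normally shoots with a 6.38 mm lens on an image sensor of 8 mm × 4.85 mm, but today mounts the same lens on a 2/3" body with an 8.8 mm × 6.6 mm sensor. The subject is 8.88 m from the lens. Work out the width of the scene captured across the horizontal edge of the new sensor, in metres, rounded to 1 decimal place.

12.2 m

The focal length stays 6.38 mm; the relevant sensor dimension is now w = 8.8 mm. Object distance dₒ = 8.88 m = 8880 mm.
Thin-lens field width W = w·(dₒ − f)/f = 8.8 × (8880 − 6.38)/6.38 ≈ 12239.476 mm = 12.2395 m.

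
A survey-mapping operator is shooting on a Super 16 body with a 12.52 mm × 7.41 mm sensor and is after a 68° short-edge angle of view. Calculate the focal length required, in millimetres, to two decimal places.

From α = 2·arctan(h/2f) we get f = h / (2·tan(α/2)).
With h = 7.41 mm and α/2 = 34°, tan(α/2) ≈ 0.67451, so f ≈ 7.41 / 1.34902 ≈ 5.4929 mm.

5.49 mm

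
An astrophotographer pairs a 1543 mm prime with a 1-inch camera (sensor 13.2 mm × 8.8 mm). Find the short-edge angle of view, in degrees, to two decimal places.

Angle of view α = 2·arctan(h/2f) with h = 8.8 mm and f = 1543 mm.
h/2f = 0.00285; arctan(0.00285) ≈ 0.1634°, so α ≈ 0.3268°.

0.33°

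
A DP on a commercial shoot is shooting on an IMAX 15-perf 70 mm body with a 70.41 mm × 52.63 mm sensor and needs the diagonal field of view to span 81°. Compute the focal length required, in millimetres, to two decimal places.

51.46 mm

Sensor diagonal = √(70.41² + 52.63²) = √7727.4850 ≈ 87.9061 mm.
From α = 2·arctan(d/2f) we get f = d / (2·tan(α/2)).
With d = 87.9061 mm and α/2 = 40.5°, tan(α/2) ≈ 0.85408, so f ≈ 87.9061 / 1.70816 ≈ 51.4624 mm.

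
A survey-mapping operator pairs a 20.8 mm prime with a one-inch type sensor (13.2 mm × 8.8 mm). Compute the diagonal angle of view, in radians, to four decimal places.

Sensor diagonal = √(13.2² + 8.8²) = √251.6800 ≈ 15.8644 mm.
Angle of view α = 2·arctan(d/2f) with d = 15.8644 mm and f = 20.8 mm.
d/2f = 0.38136; arctan(0.38136) ≈ 0.3643 rad, so α ≈ 0.7287 rad.

0.7287 rad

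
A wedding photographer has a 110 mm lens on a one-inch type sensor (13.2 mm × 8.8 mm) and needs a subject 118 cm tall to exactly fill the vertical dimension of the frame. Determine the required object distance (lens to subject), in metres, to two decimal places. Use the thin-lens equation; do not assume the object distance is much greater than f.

14.86 m

W: 118 cm = 1180 mm.
Magnification m = h/W = dᵢ/dₒ; combined with 1/f = 1/dₒ + 1/dᵢ this gives dₒ = f·(1 + W/h).
dₒ = 110 mm × (1 + 1180/8.8) = 110 × 135.0909 ≈ 14860.000 mm = 14.86 m.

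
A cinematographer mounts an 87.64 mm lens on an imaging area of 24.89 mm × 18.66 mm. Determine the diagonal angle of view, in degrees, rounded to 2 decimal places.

20.13°

Sensor diagonal = √(24.89² + 18.66²) = √967.7077 ≈ 31.1080 mm.
Angle of view α = 2·arctan(d/2f) with d = 31.1080 mm and f = 87.64 mm.
d/2f = 0.17748; arctan(0.17748) ≈ 10.0638°, so α ≈ 20.1277°.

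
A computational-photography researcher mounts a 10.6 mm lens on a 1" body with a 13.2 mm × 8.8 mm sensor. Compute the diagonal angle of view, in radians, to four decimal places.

1.2849 rad

Sensor diagonal = √(13.2² + 8.8²) = √251.6800 ≈ 15.8644 mm.
Angle of view α = 2·arctan(d/2f) with d = 15.8644 mm and f = 10.6 mm.
d/2f = 0.74832; arctan(0.74832) ≈ 0.6424 rad, so α ≈ 1.2849 rad.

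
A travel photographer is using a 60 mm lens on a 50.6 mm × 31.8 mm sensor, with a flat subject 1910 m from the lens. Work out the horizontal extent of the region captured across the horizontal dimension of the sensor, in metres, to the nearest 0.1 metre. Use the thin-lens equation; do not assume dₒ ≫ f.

1610.7 m

dₒ: 1910 m = 1.91e+06 mm.
Similar triangles through the lens centre give W/dₒ = w/dᵢ; with 1/f = 1/dₒ + 1/dᵢ this gives W = w·(dₒ − f)/f.
W = 50.6 mm × (1.91e+06 − 60) / 60 = 50.6 × 31832.3333 ≈ 1610716.067 mm = 1610.72 m.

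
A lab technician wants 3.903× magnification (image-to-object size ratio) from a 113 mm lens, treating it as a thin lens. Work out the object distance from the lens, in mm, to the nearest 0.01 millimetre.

141.95 mm

With m = dᵢ/dₒ and 1/f = 1/dₒ + 1/dᵢ, substituting dᵢ = m·dₒ gives 1/f = (1 + 1/m)/dₒ, hence dₒ = f·(1 + 1/m).
dₒ = 113 × (1 + 1/3.903) = 113 × 1.25621 ≈ 141.952 mm.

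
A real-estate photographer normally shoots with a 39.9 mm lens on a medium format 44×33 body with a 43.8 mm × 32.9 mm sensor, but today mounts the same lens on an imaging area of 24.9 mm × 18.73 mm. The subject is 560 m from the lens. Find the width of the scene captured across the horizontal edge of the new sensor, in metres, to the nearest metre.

The focal length stays 39.9 mm; the relevant sensor dimension is now w = 24.9 mm. Object distance dₒ = 560 m = 560000 mm.
Thin-lens field width W = w·(dₒ − f)/f = 24.9 × (560000 − 39.9)/39.9 ≈ 349448.784 mm = 349.449 m.

349 m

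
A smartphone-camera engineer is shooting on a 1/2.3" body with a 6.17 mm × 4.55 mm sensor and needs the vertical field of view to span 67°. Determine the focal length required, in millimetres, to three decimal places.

From α = 2·arctan(h/2f) we get f = h / (2·tan(α/2)).
With h = 4.55 mm and α/2 = 33.5°, tan(α/2) ≈ 0.66189, so f ≈ 4.55 / 1.32377 ≈ 3.4372 mm.

3.437 mm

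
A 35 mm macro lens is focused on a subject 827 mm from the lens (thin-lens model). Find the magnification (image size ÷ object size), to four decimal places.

Thin lens: 1/f = 1/dₒ + 1/dᵢ → 1/dᵢ = 1/35 − 1/827 = 0.0273622 mm⁻¹, so dᵢ ≈ 36.5467 mm.
Magnification m = dᵢ/dₒ = 36.5467/827 ≈ 0.04419.

0.0442×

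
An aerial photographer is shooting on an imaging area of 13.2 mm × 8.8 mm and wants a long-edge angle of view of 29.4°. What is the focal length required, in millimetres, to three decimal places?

25.158 mm

From α = 2·arctan(w/2f) we get f = w / (2·tan(α/2)).
With w = 13.2 mm and α/2 = 14.7°, tan(α/2) ≈ 0.26235, so f ≈ 13.2 / 0.52469 ≈ 25.1577 mm.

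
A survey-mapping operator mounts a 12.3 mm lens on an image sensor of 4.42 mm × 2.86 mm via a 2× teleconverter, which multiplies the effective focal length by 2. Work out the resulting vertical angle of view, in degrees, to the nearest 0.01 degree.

Effective focal length f = 12.3 × 2 = 24.6 mm.
α = 2·arctan(2.86 / (2 × 24.6)) = 2·arctan(0.05813) ≈ 6.6537°.

6.65°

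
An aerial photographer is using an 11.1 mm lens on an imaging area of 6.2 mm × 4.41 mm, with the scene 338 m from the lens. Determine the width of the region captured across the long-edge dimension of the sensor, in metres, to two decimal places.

dₒ: 338 m = 338000 mm.
Similar triangles through the lens centre give W/dₒ = w/dᵢ; with 1/f = 1/dₒ + 1/dᵢ this gives W = w·(dₒ − f)/f.
W = 6.2 mm × (338000 − 11.1) / 11.1 = 6.2 × 30449.4505 ≈ 188786.593 mm = 188.787 m.

188.79 m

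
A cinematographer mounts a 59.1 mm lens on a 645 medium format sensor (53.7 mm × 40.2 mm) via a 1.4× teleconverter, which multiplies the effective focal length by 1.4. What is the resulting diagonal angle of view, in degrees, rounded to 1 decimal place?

44.1°

Effective focal length f = 59.1 × 1.4 = 82.74 mm.
Sensor diagonal = √(53.7² + 40.2²) = √4499.7300 ≈ 67.0800 mm.
α = 2·arctan(67.080 / (2 × 82.74)) = 2·arctan(0.40537) ≈ 44.1320°.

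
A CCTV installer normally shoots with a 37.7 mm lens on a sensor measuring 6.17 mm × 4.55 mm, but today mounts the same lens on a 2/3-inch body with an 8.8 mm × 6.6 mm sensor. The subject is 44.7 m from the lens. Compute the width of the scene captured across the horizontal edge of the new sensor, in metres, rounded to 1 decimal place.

10.4 m

The focal length stays 37.7 mm; the relevant sensor dimension is now w = 8.8 mm. Object distance dₒ = 44.7 m = 44700 mm.
Thin-lens field width W = w·(dₒ − f)/f = 8.8 × (44700 − 37.7)/37.7 ≈ 10425.152 mm = 10.4252 m.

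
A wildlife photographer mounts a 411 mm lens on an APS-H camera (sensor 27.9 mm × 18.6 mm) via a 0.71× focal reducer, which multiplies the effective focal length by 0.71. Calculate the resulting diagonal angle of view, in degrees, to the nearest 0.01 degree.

Effective focal length f = 411 × 0.71 = 291.81 mm.
Sensor diagonal = √(27.9² + 18.6²) = √1124.3700 ≈ 33.5316 mm.
α = 2·arctan(33.532 / (2 × 291.81)) = 2·arctan(0.05745) ≈ 6.5766°.

6.58°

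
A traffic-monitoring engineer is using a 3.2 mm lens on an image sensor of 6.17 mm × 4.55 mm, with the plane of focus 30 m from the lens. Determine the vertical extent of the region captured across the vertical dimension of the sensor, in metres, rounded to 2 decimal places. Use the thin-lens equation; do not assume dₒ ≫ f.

42.65 m

dₒ: 30 m = 30000 mm.
Similar triangles through the lens centre give W/dₒ = h/dᵢ; with 1/f = 1/dₒ + 1/dᵢ this gives W = h·(dₒ − f)/f.
W = 4.55 mm × (30000 − 3.2) / 3.2 = 4.55 × 9374.0000 ≈ 42651.700 mm = 42.6517 m.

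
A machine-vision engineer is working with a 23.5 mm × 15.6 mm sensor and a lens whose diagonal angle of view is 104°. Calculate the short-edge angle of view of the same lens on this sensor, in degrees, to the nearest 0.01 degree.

70.59°

Sensor diagonal = √(23.5² + 15.6²) = √795.6100 ≈ 28.2066 mm.
From the diagonal AOV: f = 28.2066 / (2·tan(52°)) = 28.2066 / 2.55988 ≈ 11.0187 mm.
Short-edge AOV = 2·arctan(15.6 / (2 × 11.0187)) = 2·arctan(0.70789) ≈ 70.5885°.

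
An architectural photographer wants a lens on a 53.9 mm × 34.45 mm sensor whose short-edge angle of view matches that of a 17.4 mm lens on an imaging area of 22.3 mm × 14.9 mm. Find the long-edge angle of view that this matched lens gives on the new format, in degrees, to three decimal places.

67.636°

Equal short-edge AOV ⇒ f₂ = f₁ · 34.45/14.9 = 17.4 × 2.31208 ≈ 40.2302 mm.
Long-edge AOV on the new format = 2·arctan(53.9 / (2 × 40.2302)) = 2·arctan(0.66989) ≈ 67.6358°.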